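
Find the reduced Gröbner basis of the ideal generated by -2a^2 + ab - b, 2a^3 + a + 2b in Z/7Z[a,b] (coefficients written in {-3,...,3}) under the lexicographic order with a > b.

G = {a + 3b^3 + b^2 + b, b^4 - b^3 + b^2 + b}

f_1 = -2a^2 + ab - b, LT = a^2.
f_2 = 2a^3 + a + 2b, LT = a^3.

S(f_1,f_2): lcm = a^3. S = 3a^2b - 3ab + 3a - b.
  leading term a^2b: subtract (2b)·f_1 from 3a^2b - 3ab + 3a - b → -2ab^2 - 3ab + 3a + 2b^2 - b
  leading term ab^2: no divisor's leading term divides it; move -2ab^2 to the remainder.
  leading term ab: no divisor's leading term divides it; move -3ab to the remainder.
  leading term a: no divisor's leading term divides it; move 3a to the remainder.
  leading term b^2: no divisor's leading term divides it; move 2b^2 to the remainder.
  leading term b: no divisor's leading term divides it; move -b to the remainder.
  remainder -2ab^2 - 3ab + 3a + 2b^2 - b ≠ 0; add g_3 = -2ab^2 - 3ab + 3a + 2b^2 - b to the basis.

S(f_1,g_3): lcm = a^2b^2. S = 2a^2b - 2a^2 + 3ab^3 + ab^2 + 3ab - 3b^3.
  leading term a^2b: subtract (-b)·f_1 from 2a^2b - 2a^2 + 3ab^3 + ab^2 + 3ab - 3b^3 → -2a^2 + 3ab^3 + 2ab^2 + 3ab - 3b^3 - b^2
  leading term a^2: subtract (1)·f_1 from -2a^2 + 3ab^3 + 2ab^2 + 3ab - 3b^3 - b^2 → 3ab^3 + 2ab^2 + 2ab - 3b^3 - b^2 + b
  leading term ab^3: subtract (2b)·g_3 from 3ab^3 + 2ab^2 + 2ab - 3b^3 - b^2 + b → ab^2 + 3ab + b^2 + b
  leading term ab^2: subtract (3)·g_3 from ab^2 + 3ab + b^2 + b → -2ab - 2a + 2b^2 - 3b
  leading term ab: no divisor's leading term divides it; move -2ab to the remainder.
  leading term a: no divisor's leading term divides it; move -2a to the remainder.
  leading term b^2: no divisor's leading term divides it; move 2b^2 to the remainder.
  leading term b: no divisor's leading term divides it; move -3b to the remainder.
  remainder -2ab - 2a + 2b^2 - 3b ≠ 0; add g_4 = -2ab - 2a + 2b^2 - 3b to the basis.

S(f_2,g_3): lcm = a^3b^2. S = 2a^3b - 2a^3 + a^2b^2 + 3a^2b - 3ab^2 + b^3.
  leading term a^3b: subtract (-ab)·f_1 from 2a^3b - 2a^3 + a^2b^2 + 3a^2b - 3ab^2 + b^3 → -2a^3 + 2a^2b^2 + 3a^2b + 3ab^2 + b^3
  leading term a^3: subtract (a)·f_1 from -2a^3 + 2a^2b^2 + 3a^2b + 3ab^2 + b^3 → 2a^2b^2 + 2a^2b + 3ab^2 + ab + b^3
  leading term a^2b^2: subtract (-b^2)·f_1 from 2a^2b^2 + 2a^2b + 3ab^2 + ab + b^3 → 2a^2b + ab^3 + 3ab^2 + ab
  leading term a^2b: subtract (-b)·f_1 from 2a^2b + ab^3 + 3ab^2 + ab → ab^3 - 3ab^2 + ab - b^2
  leading term ab^3: subtract (3b)·g_3 from ab^3 - 3ab^2 + ab - b^2 → -ab^2 - ab + b^3 + 2b^2
  leading term ab^2: subtract (-3)·g_3 from -ab^2 - ab + b^3 + 2b^2 → -3ab + 2a + b^3 + b^2 - 3b
  leading term ab: subtract (-2)·g_4 from -3ab + 2a + b^3 + b^2 - 3b → -2a + b^3 - 2b^2 - 2b
  leading term a: no divisor's leading term divides it; move -2a to the remainder.
  leading term b^3: no divisor's leading term divides it; move b^3 to the remainder.
  leading term b^2: no divisor's leading term divides it; move -2b^2 to the remainder.
  leading term b: no divisor's leading term divides it; move -2b to the remainder.
  remainder -2a + b^3 - 2b^2 - 2b ≠ 0; add g_5 = -2a + b^3 - 2b^2 - 2b to the basis.

S(g_3,g_5): lcm = ab^2. S = -2ab + 2a - 3b^5 - b^4 - b^3 - b^2 - 3b.
  leading term ab: subtract (1)·g_4 from -2ab + 2a - 3b^5 - b^4 - b^3 - b^2 - 3b → -3a - 3b^5 - b^4 - b^3 - 3b^2
  leading term a: subtract (-2)·g_5 from -3a - 3b^5 - b^4 - b^3 - 3b^2 → -3b^5 - b^4 + b^3 + 3b
  leading term b^5: no divisor's leading term divides it; move -3b^5 to the remainder.
  leading term b^4: no divisor's leading term divides it; move -b^4 to the remainder.
  leading term b^3: no divisor's leading term divides it; move b^3 to the remainder.
  leading term b: no divisor's leading term divides it; move 3b to the remainder.
  remainder -3b^5 - b^4 + b^3 + 3b ≠ 0; add g_6 = -3b^5 - b^4 + b^3 + 3b to the basis.

S(g_4,g_5): lcm = ab. S = a - 3b^4 - b^3 - 2b^2 - 2b.
  leading term a: subtract (3)·g_5 from a - 3b^4 - b^3 - 2b^2 - 2b → -3b^4 + 3b^3 - 3b^2 - 3b
  leading term b^4: no divisor's leading term divides it; move -3b^4 to the remainder.
  leading term b^3: no divisor's leading term divides it; move 3b^3 to the remainder.
  leading term b^2: no divisor's leading term divides it; move -3b^2 to the remainder.
  leading term b: no divisor's leading term divides it; move -3b to the remainder.
  remainder -3b^4 + 3b^3 - 3b^2 - 3b ≠ 0; add g_7 = -3b^4 + 3b^3 - 3b^2 - 3b to the basis.

The other S-polynomials (S(f_1,g_4), S(f_2,g_4), S(g_3,g_4), S(f_1,g_5), S(f_2,g_5), S(f_1,g_6), S(f_2,g_6), S(g_3,g_6), S(g_4,g_6), S(g_5,g_6), S(f_1,g_7), S(f_2,g_7), S(g_3,g_7), S(g_4,g_7), S(g_5,g_7), S(g_6,g_7)) all reduce to 0 modulo the current basis, so we have a Gröbner basis.
Inter-reduce: drop elements whose leading term is divisible by another's, tail-reduce, and make monic.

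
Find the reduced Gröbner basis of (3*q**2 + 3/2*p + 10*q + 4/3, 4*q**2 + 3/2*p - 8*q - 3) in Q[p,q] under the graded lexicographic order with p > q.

f_1 = 3*q**2 + 3/2*p + 10*q + 4/3, LT = q**2.
f_2 = 4*q**2 + 3/2*p - 8*q - 3, LT = q**2.

S(f_1,f_2): lcm = q**2. S = 1/8*p + 16/3*q + 43/36.
  leading term p: no divisor's leading term divides it; move 1/8*p to the remainder.
  leading term q: no divisor's leading term divides it; move 16/3*q to the remainder.
  leading term 1: no divisor's leading term divides it; move 43/36 to the remainder.
  remainder 1/8*p + 16/3*q + 43/36 ≠ 0; add g_3 = 1/8*p + 16/3*q + 43/36 to the basis.

The other S-polynomials (S(f_1,g_3), S(f_2,g_3)) all reduce to 0 modulo the current basis, so we have a Gröbner basis.
Inter-reduce: drop elements whose leading term is divisible by another's, tail-reduce, and make monic.

G = {q**2 - 18*q - 13/3, p + 128/3*q + 86/9}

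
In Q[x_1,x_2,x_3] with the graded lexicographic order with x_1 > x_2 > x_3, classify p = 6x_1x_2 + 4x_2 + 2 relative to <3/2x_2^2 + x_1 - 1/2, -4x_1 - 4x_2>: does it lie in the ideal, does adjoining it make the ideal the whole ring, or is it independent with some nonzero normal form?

6x_1x_2 + 4x_2 + 2 lies in I (it reduces to 0).

First compute the reduced Gröbner basis of I by Buchberger's algorithm.
f_1 = 3/2x_2^2 + x_1 - 1/2, LT = x_2^2.
f_2 = -4x_1 - 4x_2, LT = x_1.

S(f_1,f_2): leading monomials are coprime, so the S-polynomial reduces to 0 (Buchberger's first criterion).
Every S-polynomial of the final basis reduces to 0, so we have a Gröbner basis.
Inter-reduce: drop elements whose leading term is divisible by another's, tail-reduce, and make monic.
Reduced Gröbner basis: {x_2^2 - 2/3x_2 - 1/3, x_1 + x_2}.
Label its elements g_1 = x_2^2 - 2/3x_2 - 1/3, g_2 = x_1 + x_2.

Reduce p = 6x_1x_2 + 4x_2 + 2 modulo G:
  leading term x_1x_2: subtract (6x_2)·g_2 from 6x_1x_2 + 4x_2 + 2 → -6x_2^2 + 4x_2 + 2
  leading term x_2^2: subtract (-6)·g_1 from -6x_2^2 + 4x_2 + 2 → 0
  normal form = 0.
Since the normal form is 0, p ∈ I.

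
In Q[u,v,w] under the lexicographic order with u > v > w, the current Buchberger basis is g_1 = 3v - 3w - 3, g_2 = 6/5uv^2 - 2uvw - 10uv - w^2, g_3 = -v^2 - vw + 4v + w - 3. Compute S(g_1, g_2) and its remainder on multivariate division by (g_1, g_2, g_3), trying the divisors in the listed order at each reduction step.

S(g_1, g_2) = 2/3uvw + 22/3uv + 5/6w^2; remainder on division = 2/3uw^2 + 8uw + 22/3u + 5/6w^2.

lcm(LM(g_1), LM(g_2)) = uv^2.
S = (lcm/LT(g_1))·g_1 − (lcm/LT(g_2))·g_2 = 2/3uvw + 22/3uv + 5/6w^2.
Reduce S modulo (g_1, g_2, g_3) in that order:
  leading term uvw: subtract (2/9uw)·g_1 from 2/3uvw + 22/3uv + 5/6w^2 → 22/3uv + 2/3uw^2 + 2/3uw + 5/6w^2
  leading term uv: subtract (22/9u)·g_1 from 22/3uv + 2/3uw^2 + 2/3uw + 5/6w^2 → 2/3uw^2 + 8uw + 22/3u + 5/6w^2
  leading term uw^2: no divisor's leading term divides it; move 2/3uw^2 to the remainder.
  leading term uw: no divisor's leading term divides it; move 8uw to the remainder.
  leading term u: no divisor's leading term divides it; move 22/3u to the remainder.
  leading term w^2: no divisor's leading term divides it; move 5/6w^2 to the remainder.
The remainder 2/3uw^2 + 8uw + 22/3u + 5/6w^2 is nonzero, so it would be added as the next basis element.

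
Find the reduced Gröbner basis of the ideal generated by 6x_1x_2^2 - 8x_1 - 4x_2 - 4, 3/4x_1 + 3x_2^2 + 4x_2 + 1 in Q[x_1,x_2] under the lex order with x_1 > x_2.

Buchberger's algorithm terminates because the ascending chain of leading-term ideals stabilizes.

f_1 = 6x_1x_2^2 - 8x_1 - 4x_2 - 4, LT = x_1x_2^2.
f_2 = 3/4x_1 + 3x_2^2 + 4x_2 + 1, LT = x_1.

S(f_1,f_2): lcm = x_1x_2^2. S = -4/3x_1 - 4x_2^4 - 16/3x_2^3 - 4/3x_2^2 - 2/3x_2 - 2/3.
  leading term x_1: subtract (-16/9)·f_2 from -4/3x_1 - 4x_2^4 - 16/3x_2^3 - 4/3x_2^2 - 2/3x_2 - 2/3 → -4x_2^4 - 16/3x_2^3 + 4x_2^2 + 58/9x_2 + 10/9
  leading term x_2^4: no divisor's leading term divides it; move -4x_2^4 to the remainder.
  leading term x_2^3: no divisor's leading term divides it; move -16/3x_2^3 to the remainder.
  leading term x_2^2: no divisor's leading term divides it; move 4x_2^2 to the remainder.
  leading term x_2: no divisor's leading term divides it; move 58/9x_2 to the remainder.
  leading term 1: no divisor's leading term divides it; move 10/9 to the remainder.
  remainder -4x_2^4 - 16/3x_2^3 + 4x_2^2 + 58/9x_2 + 10/9 ≠ 0; add g_3 = -4x_2^4 - 16/3x_2^3 + 4x_2^2 + 58/9x_2 + 10/9 to the basis.

S(f_1,g_3): lcm = x_1x_2^4. S = -4/3x_1x_2^3 - 1/3x_1x_2^2 + 29/18x_1x_2 + 5/18x_1 - 2/3x_2^3 - 2/3x_2^2.
  leading term x_1x_2^3: subtract (-2/9x_2)·f_1 from -4/3x_1x_2^3 - 1/3x_1x_2^2 + 29/18x_1x_2 + 5/18x_1 - 2/3x_2^3 - 2/3x_2^2 → -1/3x_1x_2^2 - 1/6x_1x_2 + 5/18x_1 - 2/3x_2^3 - 14/9x_2^2 - 8/9x_2
  leading term x_1x_2^2: subtract (-1/18)·f_1 from -1/3x_1x_2^2 - 1/6x_1x_2 + 5/18x_1 - 2/3x_2^3 - 14/9x_2^2 - 8/9x_2 → -1/6x_1x_2 - 1/6x_1 - 2/3x_2^3 - 14/9x_2^2 - 10/9x_2 - 2/9
  leading term x_1x_2: subtract (-2/9x_2)·f_2 from -1/6x_1x_2 - 1/6x_1 - 2/3x_2^3 - 14/9x_2^2 - 10/9x_2 - 2/9 → -1/6x_1 - 2/3x_2^2 - 8/9x_2 - 2/9
  leading term x_1: subtract (-2/9)·f_2 from -1/6x_1 - 2/3x_2^2 - 8/9x_2 - 2/9 → 0
  remainder 0.

S(f_2,g_3): leading monomials are coprime, so the S-polynomial reduces to 0 (Buchberger's first criterion).
Every S-polynomial of the final basis reduces to 0, so we have a Gröbner basis.
Inter-reduce: drop elements whose leading term is divisible by another's, tail-reduce, and make monic.

G = {x_1 + 4x_2^2 + 16/3x_2 + 4/3, x_2^4 + 4/3x_2^3 - x_2^2 - 29/18x_2 - 5/18}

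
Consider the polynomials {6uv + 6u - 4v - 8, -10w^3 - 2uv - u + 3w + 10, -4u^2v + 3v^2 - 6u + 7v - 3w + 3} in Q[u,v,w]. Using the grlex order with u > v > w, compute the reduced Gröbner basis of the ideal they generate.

f_1 = 6uv + 6u - 4v - 8, LT = uv.
f_2 = -10w^3 - 2uv - u + 3w + 10, LT = w^3.
f_3 = -4u^2v + 3v^2 - 6u + 7v - 3w + 3, LT = u^2v.

S(f_1,f_3): lcm = u^2v. S = u^2 - 2/3uv + 3/4v^2 - 17/6u + 7/4v - 3/4w + 3/4.
  reduce S modulo (f_1, f_2, f_3):
  remainder u^2 + 3/4v^2 - 13/6u + 47/36v - 3/4w - 5/36 ≠ 0; add g_4 = u^2 + 3/4v^2 - 13/6u + 47/36v - 3/4w - 5/36 to the basis.

S(f_1,g_4): lcm = u^2v. S = -3/4v^3 + u^2 + 3/2uv - 47/36v^2 + 3/4vw - 4/3u + 5/36v.
  reduce S modulo (f_1, f_2, f_3, g_4):
  remainder -3/4v^3 - 37/18v^2 + 3/4vw - 2/3u - 1/6v + 3/4w + 77/36 ≠ 0; add g_5 = -3/4v^3 - 37/18v^2 + 3/4vw - 2/3u - 1/6v + 3/4w + 77/36 to the basis.

The other S-polynomials (S(f_1,f_2), S(f_2,f_3), S(f_2,g_4), S(f_3,g_4), S(f_1,g_5), S(f_2,g_5), S(f_3,g_5), S(g_4,g_5)) all reduce to 0 modulo the current basis, so we have a Gröbner basis.
Inter-reduce: drop elements whose leading term is divisible by another's, tail-reduce, and make monic.

G = {v^3 + 74/27v^2 - vw + 8/9u + 2/9v - w - 77/27, w^3 - 1/10u + 2/15v - 3/10w - 11/15, u^2 + 3/4v^2 - 13/6u + 47/36v - 3/4w - 5/36, uv + u - 2/3v - 4/3}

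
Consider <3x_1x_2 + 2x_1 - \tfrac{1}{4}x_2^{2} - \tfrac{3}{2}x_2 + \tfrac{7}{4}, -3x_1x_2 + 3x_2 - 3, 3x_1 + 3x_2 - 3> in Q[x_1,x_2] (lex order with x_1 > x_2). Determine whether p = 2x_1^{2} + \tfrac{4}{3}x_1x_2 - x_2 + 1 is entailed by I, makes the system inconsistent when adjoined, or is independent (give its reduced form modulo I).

2x_1^{2} + \tfrac{4}{3}x_1x_2 - x_2 + 1 lies in I (it reduces to 0).

First compute the reduced Gröbner basis of I by Buchberger's algorithm.
f_1 = 3x_1x_2 + 2x_1 - \tfrac{1}{4}x_2^{2} - \tfrac{3}{2}x_2 + \tfrac{7}{4}, LT = x_1x_2.
f_2 = -3x_1x_2 + 3x_2 - 3, LT = x_1x_2.
f_3 = 3x_1 + 3x_2 - 3, LT = x_1.

S(f_1,f_2): lcm = x_1x_2. S = \tfrac{2}{3}x_1 - \tfrac{1}{12}x_2^{2} + \tfrac{1}{2}x_2 - \tfrac{5}{12}.
  reduce S modulo (f_1, f_2, f_3):
  remainder -\tfrac{1}{12}x_2^{2} - \tfrac{1}{6}x_2 + \tfrac{1}{4} ≠ 0; add h_4 = -\tfrac{1}{12}x_2^{2} - \tfrac{1}{6}x_2 + \tfrac{1}{4} to the basis.

S(f_1,f_3): lcm = x_1x_2. S = \tfrac{2}{3}x_1 - \tfrac{13}{12}x_2^{2} + \tfrac{1}{2}x_2 + \tfrac{7}{12}.
  reduce S modulo (f_1, f_2, f_3, h_4):
  remainder 2x_2 - 2 ≠ 0; add h_5 = 2x_2 - 2 to the basis.

The other S-polynomials (S(f_2,f_3), S(f_1,h_4), S(f_2,h_4), S(f_3,h_4), S(f_1,h_5), S(f_2,h_5), S(f_3,h_5), S(h_4,h_5)) all reduce to 0 modulo the current basis, so we have a Gröbner basis.
Inter-reduce: drop elements whose leading term is divisible by another's, tail-reduce, and make monic.
Reduced Gröbner basis: {x_1, x_2 - 1}.
Label its elements g_1 = x_1, g_2 = x_2 - 1.

Reduce p = 2x_1^{2} + \tfrac{4}{3}x_1x_2 - x_2 + 1 modulo G:
  leading term x_1^{2}: subtract (2x_1)·g_1 from 2x_1^{2} + \tfrac{4}{3}x_1x_2 - x_2 + 1 → \tfrac{4}{3}x_1x_2 - x_2 + 1
  leading term x_1x_2: subtract (\tfrac{4}{3}x_2)·g_1 from \tfrac{4}{3}x_1x_2 - x_2 + 1 → -x_2 + 1
  leading term x_2: subtract (-1)·g_2 from -x_2 + 1 → 0
  normal form = 0.
Since the normal form is 0, p ∈ I.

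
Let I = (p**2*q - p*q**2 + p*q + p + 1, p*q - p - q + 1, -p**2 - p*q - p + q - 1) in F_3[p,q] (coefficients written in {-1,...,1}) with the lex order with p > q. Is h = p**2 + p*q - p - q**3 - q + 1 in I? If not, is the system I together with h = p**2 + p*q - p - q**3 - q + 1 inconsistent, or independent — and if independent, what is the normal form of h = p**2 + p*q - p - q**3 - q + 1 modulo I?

First compute the reduced Gröbner basis of I by Buchberger's algorithm.
f_1 = p**2*q - p*q**2 + p*q + p + 1, LT = p**2*q.
f_2 = p*q - p - q + 1, LT = p*q.
f_3 = -p**2 - p*q - p + q - 1, LT = p**2.

S(f_1,f_2): lcm = p**2*q. S = p**2 - p*q**2 - p*q + 1.
  leading term p**2: subtract (-1)·f_3 from p**2 - p*q**2 - p*q + 1 → -p*q**2 + p*q - p + q
  leading term p*q**2: subtract (-q)·f_2 from -p*q**2 + p*q - p + q → -p - q**2 - q
  leading term p: no divisor's leading term divides it; move -p to the remainder.
  leading term q**2: no divisor's leading term divides it; move -q**2 to the remainder.
  leading term q: no divisor's leading term divides it; move -q to the remainder.
  remainder -p - q**2 - q ≠ 0; add k_4 = -p - q**2 - q to the basis.

S(f_1,k_4): lcm = p**2*q. S = -p*q**3 + p*q**2 + p*q + p + 1.
  leading term p*q**3: subtract (-q**2)·f_2 from -p*q**3 + p*q**2 + p*q + p + 1 → p*q + p - q**3 + q**2 + 1
  leading term p*q: subtract (1)·f_2 from p*q + p - q**3 + q**2 + 1 → -p - q**3 + q**2 + q
  leading term p: subtract (1)·k_4 from -p - q**3 + q**2 + q → -q**3 - q**2 - q
  leading term q**3: no divisor's leading term divides it; move -q**3 to the remainder.
  leading term q**2: no divisor's leading term divides it; move -q**2 to the remainder.
  leading term q: no divisor's leading term divides it; move -q to the remainder.
  remainder -q**3 - q**2 - q ≠ 0; add k_5 = -q**3 - q**2 - q to the basis.

S(f_2,k_4): lcm = p*q. S = -p - q**3 - q**2 - q + 1.
  leading term p: subtract (1)·k_4 from -p - q**3 - q**2 - q + 1 → -q**3 + 1
  leading term q**3: subtract (1)·k_5 from -q**3 + 1 → q**2 + q + 1
  leading term q**2: no divisor's leading term divides it; move q**2 to the remainder.
  leading term q: no divisor's leading term divides it; move q to the remainder.
  leading term 1: no divisor's leading term divides it; move 1 to the remainder.
  remainder q**2 + q + 1 ≠ 0; add k_6 = q**2 + q + 1 to the basis.

The other S-polynomials (S(f_1,f_3), S(f_2,f_3), S(f_3,k_4), S(f_1,k_5), S(f_2,k_5), S(f_3,k_5), S(k_4,k_5), S(f_1,k_6), S(f_2,k_6), S(f_3,k_6), S(k_4,k_6), S(k_5,k_6)) all reduce to 0 modulo the current basis, so we have a Gröbner basis.
Inter-reduce: drop elements whose leading term is divisible by another's, tail-reduce, and make monic.
Reduced Gröbner basis: {p - 1, q**2 + q + 1}.
Label its elements g_1 = p - 1, g_2 = q**2 + q + 1.

Reduce h = p**2 + p*q - p - q**3 - q + 1 modulo G:
  leading term p**2: subtract (p)·g_1 from p**2 + p*q - p - q**3 - q + 1 → p*q - q**3 - q + 1
  leading term p*q: subtract (q)·g_1 from p*q - q**3 - q + 1 → -q**3 + 1
  leading term q**3: subtract (-q)·g_2 from -q**3 + 1 → q**2 + q + 1
  leading term q**2: subtract (1)·g_2 from q**2 + q + 1 → 0
  normal form = 0.
Since the normal form is 0, h ∈ I.

p**2 + p*q - p - q**3 - q + 1 lies in I (it reduces to 0).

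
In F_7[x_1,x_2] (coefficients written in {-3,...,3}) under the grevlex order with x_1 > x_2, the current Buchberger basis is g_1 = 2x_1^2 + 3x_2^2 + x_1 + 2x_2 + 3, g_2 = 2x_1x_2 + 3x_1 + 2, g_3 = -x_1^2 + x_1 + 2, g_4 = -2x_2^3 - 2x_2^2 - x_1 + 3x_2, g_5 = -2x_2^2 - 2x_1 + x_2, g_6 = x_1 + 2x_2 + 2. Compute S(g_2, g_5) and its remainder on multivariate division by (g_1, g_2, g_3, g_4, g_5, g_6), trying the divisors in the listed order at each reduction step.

S(g_2, g_5) = -x_1^2 + 2x_1x_2 + x_2; remainder on division = 2x_2 - 3.

lcm(LM(g_2), LM(g_5)) = x_1x_2^2.
S = (lcm/LT(g_2))·g_2 − (lcm/LT(g_5))·g_5 = -x_1^2 + 2x_1x_2 + x_2.
Reduce S modulo (g_1, g_2, g_3, g_4, g_5, g_6) in that order:
  leading term x_1^2: subtract (3)·g_1 from -x_1^2 + 2x_1x_2 + x_2 → 2x_1x_2 - 2x_2^2 - 3x_1 + 2x_2 - 2
  leading term x_1x_2: subtract (1)·g_2 from 2x_1x_2 - 2x_2^2 - 3x_1 + 2x_2 - 2 → -2x_2^2 + x_1 + 2x_2 + 3
  leading term x_2^2: subtract (1)·g_5 from -2x_2^2 + x_1 + 2x_2 + 3 → 3x_1 + x_2 + 3
  leading term x_1: subtract (3)·g_6 from 3x_1 + x_2 + 3 → 2x_2 - 3
  leading term x_2: no divisor's leading term divides it; move 2x_2 to the remainder.
  leading term 1: no divisor's leading term divides it; move -3 to the remainder.
The remainder 2x_2 - 3 is nonzero, so it would be added as the next basis element.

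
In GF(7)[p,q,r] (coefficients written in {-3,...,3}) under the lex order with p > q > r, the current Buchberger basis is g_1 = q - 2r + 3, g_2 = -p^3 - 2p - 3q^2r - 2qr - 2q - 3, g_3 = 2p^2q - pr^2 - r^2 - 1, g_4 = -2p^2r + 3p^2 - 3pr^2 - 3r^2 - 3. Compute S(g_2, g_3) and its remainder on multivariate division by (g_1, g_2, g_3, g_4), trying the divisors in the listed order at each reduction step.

S(g_2, g_3) = -3p^2r^2 + 2pq - 3pr^2 - 3p + 3q^3r + 2q^2r + 2q^2 + 3q; remainder on division = 2p^2 + pr^3 + 2pr^2 - 3pr - 2p + 3r^4 - r^3 - 3r^2 - 3r.

lcm(LM(g_2), LM(g_3)) = p^3q.
S = (lcm/LT(g_2))·g_2 − (lcm/LT(g_3))·g_3 = -3p^2r^2 + 2pq - 3pr^2 - 3p + 3q^3r + 2q^2r + 2q^2 + 3q.
Reduce S modulo (g_1, g_2, g_3, g_4) in that order:
  leading term p^2r^2: subtract (-2r)·g_4 from -3p^2r^2 + 2pq - 3pr^2 - 3p + 3q^3r + 2q^2r + 2q^2 + 3q → -p^2r + 2pq + pr^3 - 3pr^2 - 3p + 3q^3r + 2q^2r + 2q^2 + 3q + r^3 + r
  leading term p^2r: subtract (-3)·g_4 from -p^2r + 2pq + pr^3 - 3pr^2 - 3p + 3q^3r + 2q^2r + 2q^2 + 3q + r^3 + r → 2p^2 + 2pq + pr^3 + 2pr^2 - 3p + 3q^3r + 2q^2r + 2q^2 + 3q + r^3 - 2r^2 + r - 2
  leading term p^2: no divisor's leading term divides it; move 2p^2 to the remainder.
  leading term pq: subtract (2p)·g_1 from 2pq + pr^3 + 2pr^2 - 3p + 3q^3r + 2q^2r + 2q^2 + 3q + r^3 - 2r^2 + r - 2 → pr^3 + 2pr^2 - 3pr - 2p + 3q^3r + 2q^2r + 2q^2 + 3q + r^3 - 2r^2 + r - 2
  leading term pr^3: no divisor's leading term divides it; move pr^3 to the remainder.
  leading term pr^2: no divisor's leading term divides it; move 2pr^2 to the remainder.
  leading term pr: no divisor's leading term divides it; move -3pr to the remainder.
  leading term p: no divisor's leading term divides it; move -2p to the remainder.
  leading term q^3r: subtract (3q^2r)·g_1 from 3q^3r + 2q^2r + 2q^2 + 3q + r^3 - 2r^2 + r - 2 → -q^2r^2 + 2q^2 + 3q + r^3 - 2r^2 + r - 2
  leading term q^2r^2: subtract (-qr^2)·g_1 from -q^2r^2 + 2q^2 + 3q + r^3 - 2r^2 + r - 2 → 2q^2 - 2qr^3 + 3qr^2 + 3q + r^3 - 2r^2 + r - 2
  leading term q^2: subtract (2q)·g_1 from 2q^2 - 2qr^3 + 3qr^2 + 3q + r^3 - 2r^2 + r - 2 → -2qr^3 + 3qr^2 - 3qr - 3q + r^3 - 2r^2 + r - 2
  leading term qr^3: subtract (-2r^3)·g_1 from -2qr^3 + 3qr^2 - 3qr - 3q + r^3 - 2r^2 + r - 2 → 3qr^2 - 3qr - 3q + 3r^4 - 2r^2 + r - 2
  leading term qr^2: subtract (3r^2)·g_1 from 3qr^2 - 3qr - 3q + 3r^4 - 2r^2 + r - 2 → -3qr - 3q + 3r^4 - r^3 + 3r^2 + r - 2
  leading term qr: subtract (-3r)·g_1 from -3qr - 3q + 3r^4 - r^3 + 3r^2 + r - 2 → -3q + 3r^4 - r^3 - 3r^2 + 3r - 2
  leading term q: subtract (-3)·g_1 from -3q + 3r^4 - r^3 - 3r^2 + 3r - 2 → 3r^4 - r^3 - 3r^2 - 3r
  leading term r^4: no divisor's leading term divides it; move 3r^4 to the remainder.
  leading term r^3: no divisor's leading term divides it; move -r^3 to the remainder.
  leading term r^2: no divisor's leading term divides it; move -3r^2 to the remainder.
  leading term r: no divisor's leading term divides it; move -3r to the remainder.
The remainder 2p^2 + pr^3 + 2pr^2 - 3pr - 2p + 3r^4 - r^3 - 3r^2 - 3r is nonzero, so it would be added as the next basis element.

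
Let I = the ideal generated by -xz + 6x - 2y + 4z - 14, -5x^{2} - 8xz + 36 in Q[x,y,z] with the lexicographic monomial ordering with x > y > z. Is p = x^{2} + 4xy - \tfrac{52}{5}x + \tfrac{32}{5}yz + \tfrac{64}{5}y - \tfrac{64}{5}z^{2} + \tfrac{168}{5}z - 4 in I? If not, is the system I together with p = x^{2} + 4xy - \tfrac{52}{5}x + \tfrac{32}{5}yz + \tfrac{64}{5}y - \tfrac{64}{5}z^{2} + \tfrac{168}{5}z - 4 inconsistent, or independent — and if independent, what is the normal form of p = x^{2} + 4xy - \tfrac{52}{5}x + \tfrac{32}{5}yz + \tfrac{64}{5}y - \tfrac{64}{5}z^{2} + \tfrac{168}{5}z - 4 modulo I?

x^{2} + 4xy - \tfrac{52}{5}x + \tfrac{32}{5}yz + \tfrac{64}{5}y - \tfrac{64}{5}z^{2} + \tfrac{168}{5}z - 4 lies in I (it reduces to 0).

First compute the reduced Gröbner basis of I by Buchberger's algorithm.
f_1 = -xz + 6x - 2y + 4z - 14, LT = xz.
f_2 = -5x^{2} - 8xz + 36, LT = x^{2}.

S(f_1,f_2): lcm = x^{2}z. S = -6x^{2} + 2xy - \tfrac{8}{5}xz^{2} - 4xz + 14x + \tfrac{36}{5}z.
  reduce S modulo (f_1, f_2):
  remainder 2xy - 10x + \tfrac{16}{5}yz + 8y - \tfrac{32}{5}z^{2} + \tfrac{68}{5}z + \tfrac{64}{5} ≠ 0; add h_3 = 2xy - 10x + \tfrac{16}{5}yz + 8y - \tfrac{32}{5}z^{2} + \tfrac{68}{5}z + \tfrac{64}{5} to the basis.

S(f_1,h_3): lcm = xyz. S = -6xy + 5xz + 2y^{2} - \tfrac{8}{5}yz^{2} - 8yz + 14y + \tfrac{16}{5}z^{3} - \tfrac{34}{5}z^{2} - \tfrac{32}{5}z.
  reduce S modulo (f_1, f_2, h_3):
  remainder 2y^{2} - \tfrac{8}{5}yz^{2} + \tfrac{8}{5}yz + 28y + \tfrac{16}{5}z^{3} - 26z^{2} + \tfrac{272}{5}z - \tfrac{158}{5} ≠ 0; add h_4 = 2y^{2} - \tfrac{8}{5}yz^{2} + \tfrac{8}{5}yz + 28y + \tfrac{16}{5}z^{3} - 26z^{2} + \tfrac{272}{5}z - \tfrac{158}{5} to the basis.

The other S-polynomials (S(f_2,h_3), S(f_1,h_4), S(f_2,h_4), S(h_3,h_4)) all reduce to 0 modulo the current basis, so we have a Gröbner basis.
Inter-reduce: drop elements whose leading term is divisible by another's, tail-reduce, and make monic.
Reduced Gröbner basis: {x^{2} + \tfrac{48}{5}x - \tfrac{16}{5}y + \tfrac{32}{5}z - \tfrac{148}{5}, xy - 5x + \tfrac{8}{5}yz + 4y - \tfrac{16}{5}z^{2} + \tfrac{34}{5}z + \tfrac{32}{5}, xz - 6x + 2y - 4z + 14, y^{2} - \tfrac{4}{5}yz^{2} + \tfrac{4}{5}yz + 14y + \tfrac{8}{5}z^{3} - 13z^{2} + \tfrac{136}{5}z - \tfrac{79}{5}}.
Label its elements g_1 = x^{2} + \tfrac{48}{5}x - \tfrac{16}{5}y + \tfrac{32}{5}z - \tfrac{148}{5}, g_2 = xy - 5x + \tfrac{8}{5}yz + 4y - \tfrac{16}{5}z^{2} + \tfrac{34}{5}z + \tfrac{32}{5}, g_3 = xz - 6x + 2y - 4z + 14, g_4 = y^{2} - \tfrac{4}{5}yz^{2} + \tfrac{4}{5}yz + 14y + \tfrac{8}{5}z^{3} - 13z^{2} + \tfrac{136}{5}z - \tfrac{79}{5}.

Reduce p = x^{2} + 4xy - \tfrac{52}{5}x + \tfrac{32}{5}yz + \tfrac{64}{5}y - \tfrac{64}{5}z^{2} + \tfrac{168}{5}z - 4 modulo G:
  leading term x^{2}: subtract (1)·g_1 from x^{2} + 4xy - \tfrac{52}{5}x + \tfrac{32}{5}yz + \tfrac{64}{5}y - \tfrac{64}{5}z^{2} + \tfrac{168}{5}z - 4 → 4xy - 20x + \tfrac{32}{5}yz + 16y - \tfrac{64}{5}z^{2} + \tfrac{136}{5}z + \tfrac{128}{5}
  leading term xy: subtract (4)·g_2 from 4xy - 20x + \tfrac{32}{5}yz + 16y - \tfrac{64}{5}z^{2} + \tfrac{136}{5}z + \tfrac{128}{5} → 0
  normal form = 0.
Since the normal form is 0, p ∈ I.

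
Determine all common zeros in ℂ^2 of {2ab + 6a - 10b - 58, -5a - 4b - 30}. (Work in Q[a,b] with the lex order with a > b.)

{(17/5, -47/4), (-2, -5)}

Compute a lex Gröbner basis by Buchberger's algorithm.
f_1 = 2ab + 6a - 10b - 58, LT = ab.
f_2 = -5a - 4b - 30, LT = a.

S(f_1,f_2): lcm = ab. S = 3a - \tfrac{4}{5}b^{2} - 11b - 29.
  leading term a: subtract (-\tfrac{3}{5})·f_2 from 3a - \tfrac{4}{5}b^{2} - 11b - 29 → -\tfrac{4}{5}b^{2} - \tfrac{67}{5}b - 47
  leading term b^{2}: no divisor's leading term divides it; move -\tfrac{4}{5}b^{2} to the remainder.
  leading term b: no divisor's leading term divides it; move -\tfrac{67}{5}b to the remainder.
  leading term 1: no divisor's leading term divides it; move -47 to the remainder.
  remainder -\tfrac{4}{5}b^{2} - \tfrac{67}{5}b - 47 ≠ 0; add h_3 = -\tfrac{4}{5}b^{2} - \tfrac{67}{5}b - 47 to the basis.

S(f_1,h_3): lcm = ab^{2}. S = -\tfrac{55}{4}ab - \tfrac{235}{4}a - 5b^{2} - 29b.
  leading term ab: subtract (-\tfrac{55}{8})·f_1 from -\tfrac{55}{4}ab - \tfrac{235}{4}a - 5b^{2} - 29b → -\tfrac{35}{2}a - 5b^{2} - \tfrac{391}{4}b - \tfrac{1595}{4}
  leading term a: subtract (\tfrac{7}{2})·f_2 from -\tfrac{35}{2}a - 5b^{2} - \tfrac{391}{4}b - \tfrac{1595}{4} → -5b^{2} - \tfrac{335}{4}b - \tfrac{1175}{4}
  leading term b^{2}: subtract (\tfrac{25}{4})·h_3 from -5b^{2} - \tfrac{335}{4}b - \tfrac{1175}{4} → 0
  remainder 0.

S(f_2,h_3): leading monomials are coprime, so the S-polynomial reduces to 0 (Buchberger's first criterion).
Every S-polynomial of the final basis reduces to 0, so we have a Gröbner basis.
Inter-reduce: drop elements whose leading term is divisible by another's, tail-reduce, and make monic.
Reduced Gröbner basis: {a + \tfrac{4}{5}b + 6, b^{2} + \tfrac{67}{4}b + \tfrac{235}{4}}.

A lex Gröbner basis eliminates variables successively. Here b^{2} + \tfrac{67}{4}b + \tfrac{235}{4} depends only on b, with roots {-47/4, -5}; lifting each root through the earlier basis elements recovers the full solutions.
  b = -47/4: the earlier basis element becomes a - \tfrac{17}{5} = 0, giving a = 17/5 — point (17/5, -47/4).
  b = -5: the earlier basis element becomes a + 2 = 0, giving a = -2 — point (-2, -5).
Check: every point annihilates each of the original generators.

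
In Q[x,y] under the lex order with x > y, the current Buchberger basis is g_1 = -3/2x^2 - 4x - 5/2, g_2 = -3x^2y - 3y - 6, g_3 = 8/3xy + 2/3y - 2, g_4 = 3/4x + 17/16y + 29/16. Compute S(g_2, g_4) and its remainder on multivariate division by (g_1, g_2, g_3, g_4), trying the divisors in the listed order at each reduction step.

S(g_2, g_4) = -17/12xy^2 - 29/12xy + y + 2; remainder on division = 17/48y^2 + 13/24y + 3/16.

lcm(LM(g_2), LM(g_4)) = x^2y.
S = (lcm/LT(g_2))·g_2 − (lcm/LT(g_4))·g_4 = -17/12xy^2 - 29/12xy + y + 2.
Reduce S modulo (g_1, g_2, g_3, g_4) in that order:
  leading term xy^2: subtract (-17/32y)·g_3 from -17/12xy^2 - 29/12xy + y + 2 → -29/12xy + 17/48y^2 - 1/16y + 2
  leading term xy: subtract (-29/32)·g_3 from -29/12xy + 17/48y^2 - 1/16y + 2 → 17/48y^2 + 13/24y + 3/16
  leading term y^2: no divisor's leading term divides it; move 17/48y^2 to the remainder.
  leading term y: no divisor's leading term divides it; move 13/24y to the remainder.
  leading term 1: no divisor's leading term divides it; move 3/16 to the remainder.
The remainder 17/48y^2 + 13/24y + 3/16 is nonzero, so it would be added as the next basis element.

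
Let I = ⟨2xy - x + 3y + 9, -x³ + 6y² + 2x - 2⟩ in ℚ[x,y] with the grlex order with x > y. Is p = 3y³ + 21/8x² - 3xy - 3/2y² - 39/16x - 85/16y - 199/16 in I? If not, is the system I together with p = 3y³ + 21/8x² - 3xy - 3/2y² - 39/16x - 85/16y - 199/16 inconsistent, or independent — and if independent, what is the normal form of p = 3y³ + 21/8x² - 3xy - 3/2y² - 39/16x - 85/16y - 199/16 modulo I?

First compute the reduced Gröbner basis of I by Buchberger's algorithm.
f_1 = 2xy - x + 3y + 9, LT = xy.
f_2 = -x³ + 6y² + 2x - 2, LT = x³.

S(f_1,f_2): lcm = x³y. S = -½x³ + 3/2x²y + 6y³ + 9/2x² + 2xy - 2y.
  leading term x³: subtract (½)·f_2 from -½x³ + 3/2x²y + 6y³ + 9/2x² + 2xy - 2y → 3/2x²y + 6y³ + 9/2x² + 2xy - 3y² - x - 2y + 1
  leading term x²y: subtract (¾x)·f_1 from 3/2x²y + 6y³ + 9/2x² + 2xy - 3y² - x - 2y + 1 → 6y³ + 21/4x² - ¼xy - 3y² - 31/4x - 2y + 1
  leading term y³: no divisor's leading term divides it; move 6y³ to the remainder.
  leading term x²: no divisor's leading term divides it; move 21/4x² to the remainder.
  leading term xy: subtract (-⅛)·f_1 from -¼xy - 3y² - 31/4x - 2y + 1 → -3y² - 63/8x - 13/8y + 17/8
  leading term y²: no divisor's leading term divides it; move -3y² to the remainder.
  leading term x: no divisor's leading term divides it; move -63/8x to the remainder.
  leading term y: no divisor's leading term divides it; move -13/8y to the remainder.
  leading term 1: no divisor's leading term divides it; move 17/8 to the remainder.
  remainder 6y³ + 21/4x² - 3y² - 63/8x - 13/8y + 17/8 ≠ 0; add h_3 = 6y³ + 21/4x² - 3y² - 63/8x - 13/8y + 17/8 to the basis.

The other S-polynomials (S(f_1,h_3), S(f_2,h_3)) all reduce to 0 modulo the current basis, so we have a Gröbner basis.
Inter-reduce: drop elements whose leading term is divisible by another's, tail-reduce, and make monic.
Reduced Gröbner basis: {x³ - 6y² - 2x + 2, y³ + ⅞x² - ½y² - 21/16x - 13/48y + 17/48, xy - ½x + 3/2y + 9/2}.
Label its elements g_1 = x³ - 6y² - 2x + 2, g_2 = y³ + ⅞x² - ½y² - 21/16x - 13/48y + 17/48, g_3 = xy - ½x + 3/2y + 9/2.

Reduce p = 3y³ + 21/8x² - 3xy - 3/2y² - 39/16x - 85/16y - 199/16 modulo G:
  leading term y³: subtract (3)·g_2 from 3y³ + 21/8x² - 3xy - 3/2y² - 39/16x - 85/16y - 199/16 → -3xy + 3/2x - 9/2y - 27/2
  leading term xy: subtract (-3)·g_3 from -3xy + 3/2x - 9/2y - 27/2 → 0
  normal form = 0.
Since the normal form is 0, p ∈ I.

3y³ + 21/8x² - 3xy - 3/2y² - 39/16x - 85/16y - 199/16 lies in I (it reduces to 0).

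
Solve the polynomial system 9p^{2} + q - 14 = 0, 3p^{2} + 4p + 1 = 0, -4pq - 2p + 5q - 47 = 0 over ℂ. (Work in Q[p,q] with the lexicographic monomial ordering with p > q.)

Compute a lex Gröbner basis by Buchberger's algorithm.
f_1 = 9p^{2} + q - 14, LT = p^{2}.
f_2 = 3p^{2} + 4p + 1, LT = p^{2}.
f_3 = -4pq - 2p + 5q - 47, LT = pq.

S(f_1,f_2): lcm = p^{2}. S = -\tfrac{4}{3}p + \tfrac{1}{9}q - \tfrac{17}{9}.
  leading term p: no divisor's leading term divides it; move -\tfrac{4}{3}p to the remainder.
  leading term q: no divisor's leading term divides it; move \tfrac{1}{9}q to the remainder.
  leading term 1: no divisor's leading term divides it; move -\tfrac{17}{9} to the remainder.
  remainder -\tfrac{4}{3}p + \tfrac{1}{9}q - \tfrac{17}{9} ≠ 0; add h_4 = -\tfrac{4}{3}p + \tfrac{1}{9}q - \tfrac{17}{9} to the basis.

S(f_1,f_3): lcm = p^{2}q. S = -\tfrac{1}{2}p^{2} + \tfrac{5}{4}pq - \tfrac{47}{4}p + \tfrac{1}{9}q^{2} - \tfrac{14}{9}q.
  leading term p^{2}: subtract (-\tfrac{1}{18})·f_1 from -\tfrac{1}{2}p^{2} + \tfrac{5}{4}pq - \tfrac{47}{4}p + \tfrac{1}{9}q^{2} - \tfrac{14}{9}q → \tfrac{5}{4}pq - \tfrac{47}{4}p + \tfrac{1}{9}q^{2} - \tfrac{3}{2}q - \tfrac{7}{9}
  leading term pq: subtract (-\tfrac{5}{16})·f_3 from \tfrac{5}{4}pq - \tfrac{47}{4}p + \tfrac{1}{9}q^{2} - \tfrac{3}{2}q - \tfrac{7}{9} → -\tfrac{99}{8}p + \tfrac{1}{9}q^{2} + \tfrac{1}{16}q - \tfrac{2227}{144}
  leading term p: subtract (\tfrac{297}{32})·h_4 from -\tfrac{99}{8}p + \tfrac{1}{9}q^{2} + \tfrac{1}{16}q - \tfrac{2227}{144} → \tfrac{1}{9}q^{2} - \tfrac{31}{32}q + \tfrac{595}{288}
  leading term q^{2}: no divisor's leading term divides it; move \tfrac{1}{9}q^{2} to the remainder.
  leading term q: no divisor's leading term divides it; move -\tfrac{31}{32}q to the remainder.
  leading term 1: no divisor's leading term divides it; move \tfrac{595}{288} to the remainder.
  remainder \tfrac{1}{9}q^{2} - \tfrac{31}{32}q + \tfrac{595}{288} ≠ 0; add h_5 = \tfrac{1}{9}q^{2} - \tfrac{31}{32}q + \tfrac{595}{288} to the basis.

S(f_2,f_3): lcm = p^{2}q. S = -\tfrac{1}{2}p^{2} + \tfrac{31}{12}pq - \tfrac{47}{4}p + \tfrac{1}{3}q.
  leading term p^{2}: subtract (-\tfrac{1}{18})·f_1 from -\tfrac{1}{2}p^{2} + \tfrac{31}{12}pq - \tfrac{47}{4}p + \tfrac{1}{3}q → \tfrac{31}{12}pq - \tfrac{47}{4}p + \tfrac{7}{18}q - \tfrac{7}{9}
  leading term pq: subtract (-\tfrac{31}{48})·f_3 from \tfrac{31}{12}pq - \tfrac{47}{4}p + \tfrac{7}{18}q - \tfrac{7}{9} → -\tfrac{313}{24}p + \tfrac{521}{144}q - \tfrac{4483}{144}
  leading term p: subtract (\tfrac{313}{32})·h_4 from -\tfrac{313}{24}p + \tfrac{521}{144}q - \tfrac{4483}{144} → \tfrac{81}{32}q - \tfrac{405}{32}
  leading term q: no divisor's leading term divides it; move \tfrac{81}{32}q to the remainder.
  leading term 1: no divisor's leading term divides it; move -\tfrac{405}{32} to the remainder.
  remainder \tfrac{81}{32}q - \tfrac{405}{32} ≠ 0; add h_6 = \tfrac{81}{32}q - \tfrac{405}{32} to the basis.

The other S-polynomials (S(f_1,h_4), S(f_2,h_4), S(f_3,h_4), S(f_1,h_5), S(f_2,h_5), S(f_3,h_5), S(h_4,h_5), S(f_1,h_6), S(f_2,h_6), S(f_3,h_6), S(h_4,h_6), S(h_5,h_6)) all reduce to 0 modulo the current basis, so we have a Gröbner basis.
Inter-reduce: drop elements whose leading term is divisible by another's, tail-reduce, and make monic.
Reduced Gröbner basis: {p + 1, q - 5}.

The lex basis is triangular: the last element involves only q. Solving q - 5 = 0 gives q ∈ {5}; substituting each value into the earlier elements determines the remaining variables.
  q = 5: the earlier basis element becomes p + 1 = 0, giving p = -1 — point (-1, 5).
A lex Gröbner basis triangularizes the system, enabling back-substitution.

{(-1, 5)}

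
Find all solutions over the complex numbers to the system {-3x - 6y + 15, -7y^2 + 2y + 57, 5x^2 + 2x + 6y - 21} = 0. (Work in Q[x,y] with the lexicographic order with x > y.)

{(-1, 3)}

Compute a lex Gröbner basis by Buchberger's algorithm.
f_1 = -3x - 6y + 15, LT = x.
f_2 = -7y^2 + 2y + 57, LT = y^2.
f_3 = 5x^2 + 2x + 6y - 21, LT = x^2.

S(f_1,f_3): lcm = x^2. S = 2xy - 27/5x - 6/5y + 21/5.
  leading term xy: subtract (-2/3y)·f_1 from 2xy - 27/5x - 6/5y + 21/5 → -27/5x - 4y^2 + 44/5y + 21/5
  leading term x: subtract (9/5)·f_1 from -27/5x - 4y^2 + 44/5y + 21/5 → -4y^2 + 98/5y - 114/5
  leading term y^2: subtract (4/7)·f_2 from -4y^2 + 98/5y - 114/5 → 646/35y - 1938/35
  leading term y: no divisor's leading term divides it; move 646/35y to the remainder.
  leading term 1: no divisor's leading term divides it; move -1938/35 to the remainder.
  remainder 646/35y - 1938/35 ≠ 0; add h_4 = 646/35y - 1938/35 to the basis.

The other S-polynomials (S(f_1,f_2), S(f_2,f_3), S(f_1,h_4), S(f_2,h_4), S(f_3,h_4)) all reduce to 0 modulo the current basis, so we have a Gröbner basis.
Inter-reduce: drop elements whose leading term is divisible by another's, tail-reduce, and make monic.
Reduced Gröbner basis: {x + 1, y - 3}.

From the last basis element, y - 3 = 0, so y takes values in {3}. Each choice, substituted upward through the basis, yields the corresponding point(s) of the solution set.
  y = 3: the earlier basis element becomes x + 1 = 0, giving x = -1 — point (-1, 3).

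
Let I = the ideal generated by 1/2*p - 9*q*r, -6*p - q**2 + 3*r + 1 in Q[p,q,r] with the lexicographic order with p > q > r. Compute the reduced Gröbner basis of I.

f_1 = 1/2*p - 9*q*r, LT = p.
f_2 = -6*p - q**2 + 3*r + 1, LT = p.

S(f_1,f_2): lcm = p. S = -1/6*q**2 - 18*q*r + 1/2*r + 1/6.
  leading term q**2: no divisor's leading term divides it; move -1/6*q**2 to the remainder.
  leading term q*r: no divisor's leading term divides it; move -18*q*r to the remainder.
  leading term r: no divisor's leading term divides it; move 1/2*r to the remainder.
  leading term 1: no divisor's leading term divides it; move 1/6 to the remainder.
  remainder -1/6*q**2 - 18*q*r + 1/2*r + 1/6 ≠ 0; add g_3 = -1/6*q**2 - 18*q*r + 1/2*r + 1/6 to the basis.

S(f_1,g_3): leading monomials are coprime, so the S-polynomial reduces to 0 (Buchberger's first criterion).
S(f_2,g_3): leading monomials are coprime, so the S-polynomial reduces to 0 (Buchberger's first criterion).
Every S-polynomial of the final basis reduces to 0, so we have a Gröbner basis.
Inter-reduce: drop elements whose leading term is divisible by another's, tail-reduce, and make monic.

G = {p - 18*q*r, q**2 + 108*q*r - 3*r - 1}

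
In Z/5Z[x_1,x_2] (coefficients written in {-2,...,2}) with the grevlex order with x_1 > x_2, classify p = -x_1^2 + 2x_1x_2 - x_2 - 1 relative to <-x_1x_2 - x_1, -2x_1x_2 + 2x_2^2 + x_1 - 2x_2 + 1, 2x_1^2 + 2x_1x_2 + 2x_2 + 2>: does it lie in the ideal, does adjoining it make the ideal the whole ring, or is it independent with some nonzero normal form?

-x_1^2 + 2x_1x_2 - x_2 - 1 lies in I (it reduces to 0).

First compute the reduced Gröbner basis of I by Buchberger's algorithm.
f_1 = -x_1x_2 - x_1, LT = x_1x_2.
f_2 = -2x_1x_2 + 2x_2^2 + x_1 - 2x_2 + 1, LT = x_1x_2.
f_3 = 2x_1^2 + 2x_1x_2 + 2x_2 + 2, LT = x_1^2.

S(f_1,f_2): lcm = x_1x_2. S = x_2^2 - x_1 - x_2 - 2.
  leading term x_2^2: no divisor's leading term divides it; move x_2^2 to the remainder.
  leading term x_1: no divisor's leading term divides it; move -x_1 to the remainder.
  leading term x_2: no divisor's leading term divides it; move -x_2 to the remainder.
  leading term 1: no divisor's leading term divides it; move -2 to the remainder.
  remainder x_2^2 - x_1 - x_2 - 2 ≠ 0; add h_4 = x_2^2 - x_1 - x_2 - 2 to the basis.

S(f_1,f_3): lcm = x_1^2x_2. S = -x_1x_2^2 + x_1^2 - x_2^2 - x_2.
  leading term x_1x_2^2: subtract (x_2)·f_1 from -x_1x_2^2 + x_1^2 - x_2^2 - x_2 → x_1^2 + x_1x_2 - x_2^2 - x_2
  leading term x_1^2: subtract (-2)·f_3 from x_1^2 + x_1x_2 - x_2^2 - x_2 → -x_2^2 - 2x_2 - 1
  leading term x_2^2: subtract (-1)·h_4 from -x_2^2 - 2x_2 - 1 → -x_1 + 2x_2 + 2
  leading term x_1: no divisor's leading term divides it; move -x_1 to the remainder.
  leading term x_2: no divisor's leading term divides it; move 2x_2 to the remainder.
  leading term 1: no divisor's leading term divides it; move 2 to the remainder.
  remainder -x_1 + 2x_2 + 2 ≠ 0; add h_5 = -x_1 + 2x_2 + 2 to the basis.

S(f_2,f_3): lcm = x_1^2x_2. S = -2x_1x_2^2 + 2x_1^2 + x_1x_2 - x_2^2 + 2x_1 - x_2.
  leading term x_1x_2^2: subtract (2x_2)·f_1 from -2x_1x_2^2 + 2x_1^2 + x_1x_2 - x_2^2 + 2x_1 - x_2 → 2x_1^2 - 2x_1x_2 - x_2^2 + 2x_1 - x_2
  leading term x_1^2: subtract (1)·f_3 from 2x_1^2 - 2x_1x_2 - x_2^2 + 2x_1 - x_2 → x_1x_2 - x_2^2 + 2x_1 + 2x_2 - 2
  leading term x_1x_2: subtract (-1)·f_1 from x_1x_2 - x_2^2 + 2x_1 + 2x_2 - 2 → -x_2^2 + x_1 + 2x_2 - 2
  leading term x_2^2: subtract (-1)·h_4 from -x_2^2 + x_1 + 2x_2 - 2 → x_2 + 1
  leading term x_2: no divisor's leading term divides it; move x_2 to the remainder.
  leading term 1: no divisor's leading term divides it; move 1 to the remainder.
  remainder x_2 + 1 ≠ 0; add h_6 = x_2 + 1 to the basis.

The other S-polynomials (S(f_1,h_4), S(f_2,h_4), S(f_3,h_4), S(f_1,h_5), S(f_2,h_5), S(f_3,h_5), S(h_4,h_5), S(f_1,h_6), S(f_2,h_6), S(f_3,h_6), S(h_4,h_6), S(h_5,h_6)) all reduce to 0 modulo the current basis, so we have a Gröbner basis.
Inter-reduce: drop elements whose leading term is divisible by another's, tail-reduce, and make monic.
Reduced Gröbner basis: {x_1, x_2 + 1}.
Label its elements g_1 = x_1, g_2 = x_2 + 1.

Reduce p = -x_1^2 + 2x_1x_2 - x_2 - 1 modulo G:
  leading term x_1^2: subtract (-x_1)·g_1 from -x_1^2 + 2x_1x_2 - x_2 - 1 → 2x_1x_2 - x_2 - 1
  leading term x_1x_2: subtract (2x_2)·g_1 from 2x_1x_2 - x_2 - 1 → -x_2 - 1
  leading term x_2: subtract (-1)·g_2 from -x_2 - 1 → 0
  normal form = 0.
Since the normal form is 0, p ∈ I.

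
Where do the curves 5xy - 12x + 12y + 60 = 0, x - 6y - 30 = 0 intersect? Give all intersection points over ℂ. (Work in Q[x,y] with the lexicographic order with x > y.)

Compute a lex Gröbner basis by Buchberger's algorithm.
f_1 = 5xy - 12x + 12y + 60, LT = xy.
f_2 = x - 6y - 30, LT = x.

S(f_1,f_2): lcm = xy. S = -12/5x + 6y^2 + 162/5y + 12.
  leading term x: subtract (-12/5)·f_2 from -12/5x + 6y^2 + 162/5y + 12 → 6y^2 + 18y - 60
  leading term y^2: no divisor's leading term divides it; move 6y^2 to the remainder.
  leading term y: no divisor's leading term divides it; move 18y to the remainder.
  leading term 1: no divisor's leading term divides it; move -60 to the remainder.
  remainder 6y^2 + 18y - 60 ≠ 0; add h_3 = 6y^2 + 18y - 60 to the basis.

The other S-polynomials (S(f_1,h_3), S(f_2,h_3)) all reduce to 0 modulo the current basis, so we have a Gröbner basis.
Inter-reduce: drop elements whose leading term is divisible by another's, tail-reduce, and make monic.
Reduced Gröbner basis: {x - 6y - 30, y^2 + 3y - 10}.

From the last basis element, y^2 + 3y - 10 = 0, so y takes values in {-5, 2}. Each choice, substituted upward through the basis, yields the corresponding point(s) of the solution set.
  y = -5: the earlier basis element becomes x = 0, giving x = 0 — point (0, -5).
  y = 2: the earlier basis element becomes x - 42 = 0, giving x = 42 — point (42, 2).
Substituting each solution back into the original system confirms all equations vanish.

{(0, -5), (42, 2)}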